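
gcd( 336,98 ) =14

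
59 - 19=40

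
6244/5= 6244/5 = 1248.80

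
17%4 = 1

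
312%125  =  62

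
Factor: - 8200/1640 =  - 5 = - 5^1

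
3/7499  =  3/7499 =0.00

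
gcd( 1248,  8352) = 96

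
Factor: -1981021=-7^2*40429^1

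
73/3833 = 73/3833= 0.02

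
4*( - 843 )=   -  3372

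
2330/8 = 1165/4 = 291.25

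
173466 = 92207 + 81259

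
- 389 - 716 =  - 1105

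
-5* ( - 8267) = 41335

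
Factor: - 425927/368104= - 2^( - 3 )*11^( - 1 )*47^( - 1)*89^(-1 )*97^1 * 4391^1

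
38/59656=19/29828 = 0.00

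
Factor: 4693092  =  2^2  *3^1*103^1 *3797^1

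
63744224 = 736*86609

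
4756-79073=-74317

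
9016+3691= 12707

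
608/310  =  304/155 = 1.96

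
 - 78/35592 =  - 13/5932 = -  0.00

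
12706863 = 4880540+7826323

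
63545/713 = 63545/713 = 89.12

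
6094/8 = 3047/4  =  761.75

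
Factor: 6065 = 5^1*1213^1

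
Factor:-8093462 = -2^1*13^1*17^1*18311^1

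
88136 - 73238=14898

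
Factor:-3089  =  -3089^1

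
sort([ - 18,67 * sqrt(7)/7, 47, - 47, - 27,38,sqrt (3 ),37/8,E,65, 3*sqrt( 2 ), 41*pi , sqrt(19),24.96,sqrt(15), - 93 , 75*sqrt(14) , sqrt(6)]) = [ - 93,-47, - 27, - 18, sqrt ( 3), sqrt(6),E, sqrt(15 ) , 3 *sqrt (2),sqrt(19),37/8,24.96, 67* sqrt( 7)/7,38,47,65,41*pi,75 * sqrt(14) ]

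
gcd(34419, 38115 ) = 231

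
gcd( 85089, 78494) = 1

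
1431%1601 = 1431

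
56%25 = 6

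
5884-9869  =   - 3985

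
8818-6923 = 1895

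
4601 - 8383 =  - 3782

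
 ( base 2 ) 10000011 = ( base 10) 131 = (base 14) 95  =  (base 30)4b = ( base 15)8B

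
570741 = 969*589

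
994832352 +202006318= 1196838670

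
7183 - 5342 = 1841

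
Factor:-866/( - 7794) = 3^(  -  2) = 1/9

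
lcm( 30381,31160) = 1215240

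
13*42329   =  550277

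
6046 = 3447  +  2599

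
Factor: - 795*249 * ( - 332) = 2^2*3^2*5^1 * 53^1*83^2 = 65721060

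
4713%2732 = 1981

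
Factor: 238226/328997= 2^1*311^1 * 859^( - 1) = 622/859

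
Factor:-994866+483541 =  - 511325 = -  5^2*113^1 * 181^1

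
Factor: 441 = 3^2*7^2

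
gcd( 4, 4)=4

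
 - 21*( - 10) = 210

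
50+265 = 315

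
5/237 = 5/237=   0.02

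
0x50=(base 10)80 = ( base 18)48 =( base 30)2k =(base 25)35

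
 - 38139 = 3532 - 41671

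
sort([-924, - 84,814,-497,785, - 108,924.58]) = [ - 924, -497, - 108, - 84,785,814,  924.58]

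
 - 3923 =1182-5105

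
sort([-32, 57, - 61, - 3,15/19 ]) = [-61, - 32,  -  3, 15/19, 57] 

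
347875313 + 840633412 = 1188508725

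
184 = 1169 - 985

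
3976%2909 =1067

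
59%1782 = 59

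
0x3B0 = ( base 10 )944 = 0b1110110000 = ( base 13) 578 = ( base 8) 1660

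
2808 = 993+1815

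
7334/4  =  1833 + 1/2 = 1833.50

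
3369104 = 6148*548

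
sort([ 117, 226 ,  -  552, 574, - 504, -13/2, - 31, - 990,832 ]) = [ - 990, - 552, - 504, - 31, - 13/2,117,226,574,832]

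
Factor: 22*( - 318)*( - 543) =2^2 * 3^2 *11^1*  53^1*181^1=3798828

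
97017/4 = 24254 + 1/4 = 24254.25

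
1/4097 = 1/4097 = 0.00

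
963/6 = 160 + 1/2 = 160.50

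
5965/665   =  1193/133  =  8.97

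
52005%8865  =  7680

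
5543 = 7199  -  1656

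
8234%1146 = 212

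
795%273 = 249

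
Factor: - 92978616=  -  2^3 * 3^1*3874109^1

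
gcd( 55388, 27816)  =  244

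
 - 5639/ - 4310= 1  +  1329/4310=1.31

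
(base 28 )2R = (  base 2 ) 1010011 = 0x53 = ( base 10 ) 83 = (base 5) 313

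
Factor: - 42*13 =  -2^1 *3^1*7^1*13^1 = -546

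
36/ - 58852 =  - 9/14713 = -  0.00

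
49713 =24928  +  24785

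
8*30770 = 246160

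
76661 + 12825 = 89486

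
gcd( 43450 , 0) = 43450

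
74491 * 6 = 446946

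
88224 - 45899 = 42325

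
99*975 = 96525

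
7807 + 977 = 8784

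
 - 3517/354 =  -3517/354 = - 9.94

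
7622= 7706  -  84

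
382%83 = 50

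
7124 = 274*26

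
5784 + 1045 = 6829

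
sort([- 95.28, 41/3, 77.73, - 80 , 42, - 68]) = [  -  95.28, - 80, - 68 , 41/3,42,77.73] 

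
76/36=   19/9=2.11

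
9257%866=597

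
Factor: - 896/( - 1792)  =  1/2 = 2^( - 1 ) 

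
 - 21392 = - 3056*7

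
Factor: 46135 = 5^1*9227^1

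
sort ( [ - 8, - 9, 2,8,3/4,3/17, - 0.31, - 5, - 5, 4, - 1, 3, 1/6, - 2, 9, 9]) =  [-9, - 8, - 5,-5, - 2, - 1, - 0.31,1/6, 3/17,3/4,2,3,  4, 8, 9,  9]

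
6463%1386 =919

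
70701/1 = 70701 = 70701.00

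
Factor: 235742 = 2^1*13^1*9067^1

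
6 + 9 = 15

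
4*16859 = 67436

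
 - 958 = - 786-172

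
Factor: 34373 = 37^1* 929^1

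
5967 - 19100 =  - 13133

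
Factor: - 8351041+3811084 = - 3^1*1513319^1=-  4539957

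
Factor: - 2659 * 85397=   -227070623 = - 13^1*2659^1*6569^1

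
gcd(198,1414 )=2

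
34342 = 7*4906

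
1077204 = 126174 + 951030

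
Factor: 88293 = 3^1*19^1*1549^1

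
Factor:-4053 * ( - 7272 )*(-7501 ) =- 2^3*3^3*7^1*13^1 *101^1 * 193^1*577^1= - 221080093416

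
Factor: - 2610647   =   - 13^1*409^1*491^1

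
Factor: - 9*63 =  - 3^4*7^1 = - 567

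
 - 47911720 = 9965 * (  -  4808 ) 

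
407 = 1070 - 663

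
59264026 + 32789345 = 92053371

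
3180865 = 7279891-4099026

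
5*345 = 1725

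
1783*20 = 35660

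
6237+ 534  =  6771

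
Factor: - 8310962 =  - 2^1 * 11^1*377771^1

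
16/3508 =4/877 =0.00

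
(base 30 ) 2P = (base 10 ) 85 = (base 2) 1010101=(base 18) 4d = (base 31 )2N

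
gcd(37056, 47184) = 48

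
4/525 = 4/525=0.01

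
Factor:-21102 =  - 2^1*3^1*3517^1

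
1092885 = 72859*15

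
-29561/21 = - 1408 + 1/3 = -1407.67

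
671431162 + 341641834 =1013072996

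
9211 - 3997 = 5214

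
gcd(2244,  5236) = 748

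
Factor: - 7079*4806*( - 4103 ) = 2^1*3^3*11^1*89^1*373^1*7079^1 = 139590928422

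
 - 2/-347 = 2/347 = 0.01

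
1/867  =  1/867=0.00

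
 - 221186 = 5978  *( - 37) 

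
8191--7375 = 15566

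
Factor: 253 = 11^1*23^1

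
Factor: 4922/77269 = 2^1*23^1*107^1*77269^(-1 )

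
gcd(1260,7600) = 20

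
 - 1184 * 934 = -1105856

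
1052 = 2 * 526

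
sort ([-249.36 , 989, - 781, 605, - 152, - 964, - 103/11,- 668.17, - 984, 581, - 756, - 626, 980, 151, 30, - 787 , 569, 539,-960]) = [ - 984,-964, - 960, - 787,  -  781,  -  756, - 668.17, - 626,  -  249.36 ,-152, - 103/11,30 , 151, 539, 569,  581,605, 980 , 989]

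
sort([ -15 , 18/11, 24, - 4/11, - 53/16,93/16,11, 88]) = [ - 15, - 53/16, - 4/11,  18/11, 93/16,  11,24,  88 ]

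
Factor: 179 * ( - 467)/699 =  - 83593/699 =-  3^( - 1)*179^1*233^( - 1) *467^1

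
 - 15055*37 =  - 557035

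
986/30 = 493/15 = 32.87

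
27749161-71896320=-44147159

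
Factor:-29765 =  - 5^1 * 5953^1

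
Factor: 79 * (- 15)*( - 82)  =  97170 = 2^1*3^1*5^1*41^1*79^1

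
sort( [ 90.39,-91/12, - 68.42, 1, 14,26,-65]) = [  -  68.42, - 65, - 91/12, 1,  14, 26,90.39]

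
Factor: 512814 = 2^1*3^1*85469^1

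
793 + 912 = 1705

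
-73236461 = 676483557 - 749720018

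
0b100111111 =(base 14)18b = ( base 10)319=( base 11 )270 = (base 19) gf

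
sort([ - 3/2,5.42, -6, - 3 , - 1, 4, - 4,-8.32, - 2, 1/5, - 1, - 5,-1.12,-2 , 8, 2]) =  [ - 8.32, - 6, - 5, - 4,  -  3  , - 2, - 2, - 3/2, -1.12 ,-1,-1,1/5,2,4, 5.42 , 8 ]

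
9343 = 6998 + 2345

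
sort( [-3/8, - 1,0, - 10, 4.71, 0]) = [-10, - 1, - 3/8, 0, 0, 4.71] 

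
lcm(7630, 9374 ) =328090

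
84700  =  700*121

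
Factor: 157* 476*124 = 2^4*7^1*17^1*31^1* 157^1 = 9266768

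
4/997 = 4/997 = 0.00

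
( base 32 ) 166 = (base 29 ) 1d4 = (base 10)1222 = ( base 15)567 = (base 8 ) 2306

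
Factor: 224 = 2^5*7^1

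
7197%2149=750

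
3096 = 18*172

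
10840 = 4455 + 6385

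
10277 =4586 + 5691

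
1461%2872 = 1461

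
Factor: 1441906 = 2^1*17^1*42409^1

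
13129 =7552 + 5577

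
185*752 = 139120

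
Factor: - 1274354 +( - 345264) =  - 1619618 =- 2^1*7^1*11^1*13^1*809^1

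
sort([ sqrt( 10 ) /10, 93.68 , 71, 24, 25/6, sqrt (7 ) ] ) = [ sqrt(10 ) /10,sqrt( 7) , 25/6, 24,71,93.68 ] 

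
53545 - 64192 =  - 10647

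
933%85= 83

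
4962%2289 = 384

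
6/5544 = 1/924= 0.00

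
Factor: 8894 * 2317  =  2^1*7^1*331^1*4447^1 =20607398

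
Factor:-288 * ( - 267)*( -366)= - 2^6 * 3^4*61^1*89^1 = -  28143936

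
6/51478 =3/25739 =0.00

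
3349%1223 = 903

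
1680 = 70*24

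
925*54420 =50338500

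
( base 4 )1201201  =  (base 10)6241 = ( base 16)1861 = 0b1100001100001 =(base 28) 7QP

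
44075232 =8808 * 5004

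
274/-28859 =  - 274/28859= -0.01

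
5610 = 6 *935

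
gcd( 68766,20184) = 6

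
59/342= 59/342 =0.17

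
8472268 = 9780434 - 1308166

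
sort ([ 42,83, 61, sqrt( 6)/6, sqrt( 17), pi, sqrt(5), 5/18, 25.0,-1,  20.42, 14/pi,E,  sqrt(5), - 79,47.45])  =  [ - 79 , -1, 5/18, sqrt( 6)/6,sqrt( 5 ), sqrt(5 ), E, pi,sqrt(17), 14/pi, 20.42,25.0,42,  47.45, 61, 83]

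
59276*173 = 10254748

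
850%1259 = 850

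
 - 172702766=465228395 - 637931161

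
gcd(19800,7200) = 1800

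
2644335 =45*58763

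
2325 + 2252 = 4577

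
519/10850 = 519/10850 = 0.05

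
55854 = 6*9309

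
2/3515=2/3515 = 0.00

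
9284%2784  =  932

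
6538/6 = 3269/3 = 1089.67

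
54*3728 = 201312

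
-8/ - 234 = 4/117 = 0.03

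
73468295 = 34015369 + 39452926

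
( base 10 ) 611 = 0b1001100011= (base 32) j3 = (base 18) 1fh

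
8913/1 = 8913  =  8913.00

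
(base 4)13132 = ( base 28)H2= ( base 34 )E2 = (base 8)736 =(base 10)478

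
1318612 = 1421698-103086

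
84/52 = 1 + 8/13 = 1.62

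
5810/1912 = 2905/956 = 3.04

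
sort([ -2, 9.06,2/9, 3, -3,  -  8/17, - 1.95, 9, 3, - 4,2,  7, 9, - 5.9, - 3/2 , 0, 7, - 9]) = [ - 9,-5.9, - 4, - 3 ,- 2, - 1.95, - 3/2, - 8/17, 0, 2/9,2, 3,  3, 7, 7, 9,  9,9.06]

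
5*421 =2105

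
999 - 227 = 772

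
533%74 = 15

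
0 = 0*575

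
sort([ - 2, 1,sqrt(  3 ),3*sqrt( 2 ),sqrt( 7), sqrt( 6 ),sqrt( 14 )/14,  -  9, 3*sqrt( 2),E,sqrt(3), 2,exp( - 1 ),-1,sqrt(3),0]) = [ - 9  ,  -  2,-1,0, sqrt( 14 )/14,exp ( - 1 ),1,sqrt( 3),sqrt(3),sqrt( 3) , 2,sqrt(6 ),sqrt( 7),  E,3* sqrt ( 2), 3*sqrt( 2 )]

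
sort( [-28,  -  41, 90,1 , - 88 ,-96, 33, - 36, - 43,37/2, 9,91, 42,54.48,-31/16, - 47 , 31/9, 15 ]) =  [-96,-88,  -  47, - 43, - 41, - 36, - 28,-31/16,1,31/9,9 , 15, 37/2, 33, 42,  54.48,90,91]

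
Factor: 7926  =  2^1*3^1*1321^1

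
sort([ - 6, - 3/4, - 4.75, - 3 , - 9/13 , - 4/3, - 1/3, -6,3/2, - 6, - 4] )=[ - 6, - 6,- 6, - 4.75,- 4 , - 3,-4/3, - 3/4, - 9/13, - 1/3,  3/2 ] 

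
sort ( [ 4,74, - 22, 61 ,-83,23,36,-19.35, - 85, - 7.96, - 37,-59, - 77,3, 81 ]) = [ - 85, - 83,-77, - 59 , - 37 , - 22, - 19.35, - 7.96, 3, 4 , 23,  36, 61,74, 81 ]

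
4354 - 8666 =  - 4312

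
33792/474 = 71 + 23/79 = 71.29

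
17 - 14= 3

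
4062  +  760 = 4822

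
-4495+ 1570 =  - 2925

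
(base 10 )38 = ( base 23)1f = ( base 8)46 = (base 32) 16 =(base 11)35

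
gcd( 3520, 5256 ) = 8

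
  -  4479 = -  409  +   - 4070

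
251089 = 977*257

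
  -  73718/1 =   -  73718 = - 73718.00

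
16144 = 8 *2018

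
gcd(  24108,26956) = 4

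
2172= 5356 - 3184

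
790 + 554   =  1344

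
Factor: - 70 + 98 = 28  =  2^2*7^1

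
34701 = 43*807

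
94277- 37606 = 56671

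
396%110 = 66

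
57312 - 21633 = 35679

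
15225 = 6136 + 9089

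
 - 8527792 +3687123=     -  4840669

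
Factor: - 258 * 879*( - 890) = 201835980= 2^2*3^2 * 5^1 * 43^1* 89^1 * 293^1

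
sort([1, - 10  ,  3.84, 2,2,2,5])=[ - 10, 1,  2,  2,  2, 3.84,5] 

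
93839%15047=3557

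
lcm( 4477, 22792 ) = 250712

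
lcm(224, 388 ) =21728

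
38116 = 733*52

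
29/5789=29/5789= 0.01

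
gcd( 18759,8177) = 481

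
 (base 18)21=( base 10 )37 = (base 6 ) 101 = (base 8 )45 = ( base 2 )100101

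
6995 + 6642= 13637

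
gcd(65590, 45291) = 1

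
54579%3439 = 2994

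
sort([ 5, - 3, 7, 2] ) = [ -3, 2, 5, 7] 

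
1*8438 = 8438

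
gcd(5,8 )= 1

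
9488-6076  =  3412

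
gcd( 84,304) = 4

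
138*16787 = 2316606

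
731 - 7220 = -6489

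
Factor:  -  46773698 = - 2^1*17^1*37^1 * 37181^1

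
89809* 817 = 73373953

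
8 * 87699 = 701592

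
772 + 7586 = 8358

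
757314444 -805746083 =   -  48431639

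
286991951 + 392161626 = 679153577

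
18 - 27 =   -  9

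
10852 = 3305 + 7547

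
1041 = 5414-4373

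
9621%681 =87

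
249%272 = 249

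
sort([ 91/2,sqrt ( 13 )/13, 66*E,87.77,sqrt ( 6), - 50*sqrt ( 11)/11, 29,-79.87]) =[ - 79.87 , - 50  *sqrt ( 11 )/11, sqrt(13)/13,sqrt( 6), 29,91/2,87.77,66  *  E]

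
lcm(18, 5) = 90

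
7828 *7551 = 59109228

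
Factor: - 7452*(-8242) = 61419384 = 2^3*3^4*13^1*23^1*317^1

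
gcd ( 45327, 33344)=521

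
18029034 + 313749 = 18342783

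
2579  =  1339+1240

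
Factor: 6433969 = 29^1*149^1*1489^1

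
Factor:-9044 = -2^2* 7^1 * 17^1*19^1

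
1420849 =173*8213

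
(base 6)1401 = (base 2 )101101001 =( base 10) 361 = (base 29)cd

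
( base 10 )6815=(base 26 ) A23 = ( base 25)amf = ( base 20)H0F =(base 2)1101010011111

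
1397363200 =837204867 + 560158333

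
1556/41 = 1556/41  =  37.95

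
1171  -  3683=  - 2512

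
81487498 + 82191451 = 163678949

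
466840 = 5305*88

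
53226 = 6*8871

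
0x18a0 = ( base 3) 22122111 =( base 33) 5q1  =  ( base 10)6304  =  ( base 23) BL2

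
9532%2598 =1738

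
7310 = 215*34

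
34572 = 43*804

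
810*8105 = 6565050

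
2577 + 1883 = 4460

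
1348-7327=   -  5979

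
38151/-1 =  - 38151/1 = -38151.00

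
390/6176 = 195/3088 = 0.06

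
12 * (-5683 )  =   - 68196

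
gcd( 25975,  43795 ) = 5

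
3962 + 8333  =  12295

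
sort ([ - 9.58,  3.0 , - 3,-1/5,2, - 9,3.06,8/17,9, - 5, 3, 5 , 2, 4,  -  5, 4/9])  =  [- 9.58, - 9, - 5, - 5, - 3, - 1/5, 4/9,8/17,2, 2 , 3.0,3, 3.06,4,5, 9]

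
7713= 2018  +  5695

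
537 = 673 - 136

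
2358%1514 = 844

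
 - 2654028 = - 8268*321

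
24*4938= 118512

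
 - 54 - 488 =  - 542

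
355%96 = 67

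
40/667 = 40/667= 0.06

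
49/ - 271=-1+222/271= -0.18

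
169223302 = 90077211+79146091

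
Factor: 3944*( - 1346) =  - 2^4 * 17^1 * 29^1 * 673^1=-5308624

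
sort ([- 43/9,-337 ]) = [  -  337,  -  43/9]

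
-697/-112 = 6 + 25/112 = 6.22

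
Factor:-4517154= -2^1*3^3*23^1*3637^1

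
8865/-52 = - 171  +  27/52 = - 170.48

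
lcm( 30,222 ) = 1110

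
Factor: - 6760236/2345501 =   -  2^2 * 3^1*7^2*11497^1 * 2345501^( - 1)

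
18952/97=18952/97 = 195.38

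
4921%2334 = 253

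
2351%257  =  38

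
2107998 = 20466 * 103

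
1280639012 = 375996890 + 904642122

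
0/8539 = 0= 0.00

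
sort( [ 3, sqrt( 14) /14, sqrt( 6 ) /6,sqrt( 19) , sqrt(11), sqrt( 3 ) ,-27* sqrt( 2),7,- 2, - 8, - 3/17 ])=[ - 27*sqrt( 2),-8,-2, - 3/17,sqrt( 14)/14, sqrt( 6) /6, sqrt( 3 ),  3, sqrt(11), sqrt( 19 ) , 7] 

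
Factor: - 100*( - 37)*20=2^4*5^3*37^1=74000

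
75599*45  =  3401955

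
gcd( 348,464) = 116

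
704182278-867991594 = -163809316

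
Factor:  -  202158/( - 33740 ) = 2^( - 1)*3^2*5^(  -  1 )*7^( - 1) *11^1*241^(  -  1)*1021^1 = 101079/16870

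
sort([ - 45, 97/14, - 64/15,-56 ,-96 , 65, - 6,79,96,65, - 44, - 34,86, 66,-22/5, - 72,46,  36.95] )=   [-96, - 72, - 56,-45, - 44,-34 ,- 6, - 22/5 , - 64/15, 97/14, 36.95,46, 65, 65,66, 79, 86 , 96]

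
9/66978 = 1/7442= 0.00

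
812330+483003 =1295333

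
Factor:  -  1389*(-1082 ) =1502898 = 2^1*3^1*463^1*541^1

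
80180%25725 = 3005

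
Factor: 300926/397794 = 3^( - 1 )*167^(  -  1 )*379^1= 379/501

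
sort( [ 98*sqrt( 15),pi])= [pi,  98*sqrt( 15)]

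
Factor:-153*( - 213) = 32589= 3^3* 17^1*71^1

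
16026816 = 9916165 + 6110651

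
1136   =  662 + 474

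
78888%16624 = 12392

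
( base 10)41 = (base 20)21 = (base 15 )2b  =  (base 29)1c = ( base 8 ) 51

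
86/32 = 2+11/16=2.69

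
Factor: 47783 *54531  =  3^2*71^1*73^1*  83^1*673^1 = 2605654773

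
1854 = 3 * 618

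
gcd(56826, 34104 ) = 42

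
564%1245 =564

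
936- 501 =435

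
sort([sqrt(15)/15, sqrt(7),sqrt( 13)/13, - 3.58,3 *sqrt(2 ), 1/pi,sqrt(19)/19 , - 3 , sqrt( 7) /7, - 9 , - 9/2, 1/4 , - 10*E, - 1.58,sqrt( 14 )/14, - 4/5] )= [ - 10*E, - 9, - 9/2,- 3.58, - 3, - 1.58 , - 4/5, sqrt(19 )/19,  1/4, sqrt( 15) /15,sqrt(14 ) /14,  sqrt(13) /13,1/pi, sqrt(7)/7, sqrt ( 7), 3 *sqrt( 2 )]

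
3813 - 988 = 2825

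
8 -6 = 2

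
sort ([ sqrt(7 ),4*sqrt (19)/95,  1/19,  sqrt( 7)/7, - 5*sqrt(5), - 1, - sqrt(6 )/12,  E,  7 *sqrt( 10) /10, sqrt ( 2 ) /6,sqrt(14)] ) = [-5*sqrt(5), - 1  , - sqrt(6)/12,  1/19, 4*sqrt ( 19)/95, sqrt( 2)/6, sqrt(7)/7, 7* sqrt( 10)/10,  sqrt( 7), E,  sqrt(14)]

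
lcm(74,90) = 3330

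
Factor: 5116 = 2^2*1279^1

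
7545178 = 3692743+3852435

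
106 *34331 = 3639086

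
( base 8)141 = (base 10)97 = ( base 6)241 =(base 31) 34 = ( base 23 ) 45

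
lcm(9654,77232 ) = 77232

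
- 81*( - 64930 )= 5259330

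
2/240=1/120 = 0.01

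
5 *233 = 1165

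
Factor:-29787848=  - 2^3*47^1  *227^1 *349^1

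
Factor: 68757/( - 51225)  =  -5^( - 2 )*13^1 * 41^1 * 43^1 * 683^( - 1)=- 22919/17075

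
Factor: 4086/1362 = 3  =  3^1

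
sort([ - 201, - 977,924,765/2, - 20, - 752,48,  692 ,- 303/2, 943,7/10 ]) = [-977, - 752,-201, - 303/2, - 20, 7/10  ,  48,765/2,692,924, 943]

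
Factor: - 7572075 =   -  3^1 * 5^2*7^1 * 14423^1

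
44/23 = 44/23 = 1.91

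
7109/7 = 7109/7 = 1015.57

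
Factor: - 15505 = - 5^1* 7^1*443^1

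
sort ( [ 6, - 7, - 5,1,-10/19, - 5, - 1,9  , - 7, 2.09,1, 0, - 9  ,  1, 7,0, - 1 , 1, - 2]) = [-9,  -  7, - 7, - 5, - 5, - 2 , -1, - 1, - 10/19,0, 0,1, 1, 1,1, 2.09, 6, 7,9]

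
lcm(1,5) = 5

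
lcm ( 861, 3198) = 22386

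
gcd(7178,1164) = 194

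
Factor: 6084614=2^1*3042307^1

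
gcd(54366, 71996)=82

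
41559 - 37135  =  4424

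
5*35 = 175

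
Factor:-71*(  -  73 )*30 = 2^1*3^1*5^1* 71^1*73^1 = 155490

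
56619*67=3793473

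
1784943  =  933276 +851667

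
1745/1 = 1745= 1745.00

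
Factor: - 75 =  - 3^1*5^2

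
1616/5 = 1616/5 = 323.20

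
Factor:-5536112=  - 2^4*179^1*1933^1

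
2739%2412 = 327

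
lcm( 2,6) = 6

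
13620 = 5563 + 8057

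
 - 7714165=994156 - 8708321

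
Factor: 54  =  2^1*3^3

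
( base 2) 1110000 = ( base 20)5c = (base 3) 11011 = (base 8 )160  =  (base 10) 112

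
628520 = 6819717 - 6191197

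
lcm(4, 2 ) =4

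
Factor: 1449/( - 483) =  - 3^1 = -3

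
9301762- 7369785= 1931977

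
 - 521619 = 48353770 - 48875389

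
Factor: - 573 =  - 3^1*191^1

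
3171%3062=109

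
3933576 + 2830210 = 6763786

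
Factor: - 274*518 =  - 141932 =- 2^2* 7^1*37^1 *137^1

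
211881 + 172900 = 384781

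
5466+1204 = 6670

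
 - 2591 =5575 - 8166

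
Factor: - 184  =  -2^3*23^1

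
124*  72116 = 8942384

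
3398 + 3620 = 7018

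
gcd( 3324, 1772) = 4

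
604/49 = 12  +  16/49 = 12.33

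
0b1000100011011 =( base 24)7EB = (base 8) 10433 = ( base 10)4379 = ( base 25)704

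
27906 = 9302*3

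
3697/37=99 + 34/37 = 99.92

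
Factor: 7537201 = 7^1 * 331^1*3253^1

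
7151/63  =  7151/63= 113.51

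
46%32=14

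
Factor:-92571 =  - 3^1*59^1*523^1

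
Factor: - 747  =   - 3^2*83^1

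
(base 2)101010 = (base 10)42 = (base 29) 1D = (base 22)1k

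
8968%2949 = 121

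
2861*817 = 2337437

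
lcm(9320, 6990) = 27960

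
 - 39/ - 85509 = 13/28503  =  0.00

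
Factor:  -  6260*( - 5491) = 2^2*5^1*17^2*19^1 *313^1  =  34373660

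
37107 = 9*4123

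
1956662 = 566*3457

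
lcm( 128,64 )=128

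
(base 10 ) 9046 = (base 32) 8qm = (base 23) H27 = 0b10001101010110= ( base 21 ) KAG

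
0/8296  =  0 = 0.00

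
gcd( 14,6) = 2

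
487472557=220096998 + 267375559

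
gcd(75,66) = 3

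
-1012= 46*( - 22) 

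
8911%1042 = 575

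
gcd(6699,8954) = 11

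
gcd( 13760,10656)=32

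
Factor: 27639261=3^2 * 13^1*  23^1 *10271^1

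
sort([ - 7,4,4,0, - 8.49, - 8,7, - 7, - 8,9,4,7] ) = [-8.49,-8, - 8, - 7, - 7, 0, 4,4, 4,  7,7,9 ] 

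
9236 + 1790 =11026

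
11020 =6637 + 4383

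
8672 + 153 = 8825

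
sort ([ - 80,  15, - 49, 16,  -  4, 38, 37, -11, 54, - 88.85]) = [  -  88.85, - 80, - 49, - 11, - 4,15, 16,37, 38,54]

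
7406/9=7406/9 = 822.89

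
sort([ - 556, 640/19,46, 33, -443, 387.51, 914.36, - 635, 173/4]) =[ - 635,  -  556, - 443,33,  640/19  ,  173/4, 46,387.51, 914.36 ]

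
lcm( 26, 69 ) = 1794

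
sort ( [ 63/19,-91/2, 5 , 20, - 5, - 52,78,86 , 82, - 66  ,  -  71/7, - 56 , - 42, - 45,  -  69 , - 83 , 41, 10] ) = [ - 83,  -  69 , - 66 , - 56,-52, - 91/2, - 45, - 42, - 71/7, - 5, 63/19,  5,  10 , 20 , 41,78,82, 86 ] 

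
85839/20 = 4291 + 19/20 =4291.95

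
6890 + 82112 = 89002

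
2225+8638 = 10863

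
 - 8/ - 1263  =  8/1263= 0.01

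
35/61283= 35/61283 = 0.00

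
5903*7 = 41321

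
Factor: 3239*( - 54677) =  - 177098803 = - 7^1 *41^1*73^1*79^1*107^1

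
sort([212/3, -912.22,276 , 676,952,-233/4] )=[ - 912.22,  -  233/4, 212/3,276, 676, 952] 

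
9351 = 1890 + 7461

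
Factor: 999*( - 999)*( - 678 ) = 2^1*3^7*37^2*113^1 = 676644678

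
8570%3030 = 2510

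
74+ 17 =91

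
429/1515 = 143/505 = 0.28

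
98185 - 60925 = 37260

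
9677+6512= 16189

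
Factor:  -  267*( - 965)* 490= 126250950 = 2^1*3^1 * 5^2*7^2*89^1 * 193^1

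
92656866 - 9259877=83396989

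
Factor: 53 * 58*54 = 165996 = 2^2*3^3*29^1*53^1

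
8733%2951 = 2831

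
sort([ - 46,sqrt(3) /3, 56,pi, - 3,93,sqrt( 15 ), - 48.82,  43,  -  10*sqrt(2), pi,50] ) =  [ -48.82, - 46 , - 10*sqrt(2), - 3,sqrt ( 3 )/3,pi , pi, sqrt( 15 ),43, 50, 56,93]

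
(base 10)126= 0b1111110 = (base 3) 11200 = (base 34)3O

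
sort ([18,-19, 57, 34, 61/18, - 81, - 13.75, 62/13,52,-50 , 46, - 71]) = [ - 81,-71,-50, - 19, - 13.75,61/18, 62/13,18, 34 , 46,52,  57]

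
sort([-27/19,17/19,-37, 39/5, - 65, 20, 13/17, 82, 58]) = [-65,  -  37,-27/19, 13/17,  17/19,39/5,20,  58, 82]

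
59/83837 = 59/83837 = 0.00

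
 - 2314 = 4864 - 7178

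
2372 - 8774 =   -  6402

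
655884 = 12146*54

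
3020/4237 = 3020/4237= 0.71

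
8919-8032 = 887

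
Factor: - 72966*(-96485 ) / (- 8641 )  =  -2^1*3^1*5^1*23^1 *839^1*8641^ ( - 1 )*12161^1 = - 7040124510/8641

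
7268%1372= 408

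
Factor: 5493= 3^1*1831^1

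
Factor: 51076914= 2^1 * 3^1*7^2*67^1*2593^1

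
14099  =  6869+7230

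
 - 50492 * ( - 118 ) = 5958056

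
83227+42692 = 125919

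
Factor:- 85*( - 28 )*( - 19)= - 2^2*5^1*7^1*17^1*19^1= - 45220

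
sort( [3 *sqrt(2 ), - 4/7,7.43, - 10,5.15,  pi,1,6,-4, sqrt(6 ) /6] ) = [ - 10 , - 4, - 4/7,sqrt ( 6) /6,  1, pi, 3*sqrt ( 2), 5.15,  6,7.43]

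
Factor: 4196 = 2^2*1049^1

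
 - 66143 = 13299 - 79442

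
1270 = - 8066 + 9336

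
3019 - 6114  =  -3095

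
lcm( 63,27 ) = 189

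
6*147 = 882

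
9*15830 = 142470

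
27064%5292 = 604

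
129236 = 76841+52395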